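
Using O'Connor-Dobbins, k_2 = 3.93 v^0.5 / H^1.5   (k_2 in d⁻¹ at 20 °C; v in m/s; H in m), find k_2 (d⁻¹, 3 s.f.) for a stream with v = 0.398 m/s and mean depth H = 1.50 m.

k_2 = 3.93 × 0.398^0.5 / 1.50^1.5 = 3.93 × 0.6309 / 1.837 = 1.350 d⁻¹.

k_2 ≈ 1.35 d⁻¹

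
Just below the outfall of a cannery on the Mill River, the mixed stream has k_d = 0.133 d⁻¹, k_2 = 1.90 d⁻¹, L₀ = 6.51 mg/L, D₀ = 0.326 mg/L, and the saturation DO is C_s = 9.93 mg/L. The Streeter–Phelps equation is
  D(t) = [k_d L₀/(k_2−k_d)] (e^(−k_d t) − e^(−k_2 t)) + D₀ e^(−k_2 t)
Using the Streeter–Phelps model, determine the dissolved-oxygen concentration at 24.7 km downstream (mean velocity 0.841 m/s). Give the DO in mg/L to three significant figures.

Travel time t = x/v = 24.7 km / (0.841 m/s) = 24700 m / 0.841 m/s = 29370 s = 0.3399 d.
k_d L₀/(k_2−k_d) = 0.133×6.51/(1.90−0.133) = 0.8658/1.767 = 0.4900 mg/L.
e^(−k_d t) = e^(−0.133×0.3399) = 0.9558; e^(−k_2 t) = e^(−1.90×0.3399) = 0.5242.
D = 0.4900 × (0.9558 − 0.5242) + 0.326 × 0.5242 = 0.2115 + 0.1709 = 0.3824 mg/L.
DO = C_s − D = 9.93 − 0.3824 = 9.548 mg/L.

DO ≈ 9.55 mg/L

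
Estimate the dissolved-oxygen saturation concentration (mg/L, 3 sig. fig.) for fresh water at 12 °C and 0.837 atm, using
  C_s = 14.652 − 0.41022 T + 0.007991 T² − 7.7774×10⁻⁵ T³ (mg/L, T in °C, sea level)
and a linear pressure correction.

C_s ≈ 8.99 mg/L

At sea level: C_s = 14.652 − 0.41022×12 + 0.007991×12² − 7.7774×10⁻⁵×12³ = 10.75 mg/L.
Pressure correction: C_s' = 10.75 × 0.837 = 8.994 mg/L.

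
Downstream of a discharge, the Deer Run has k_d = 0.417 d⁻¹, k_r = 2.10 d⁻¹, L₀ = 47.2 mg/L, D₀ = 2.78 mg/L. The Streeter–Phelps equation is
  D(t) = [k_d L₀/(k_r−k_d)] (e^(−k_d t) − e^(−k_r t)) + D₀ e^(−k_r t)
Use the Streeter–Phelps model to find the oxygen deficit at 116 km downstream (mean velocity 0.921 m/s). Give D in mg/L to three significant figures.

D ≈ 5.95 mg/L

Travel time t = x/v = 116 km / (0.921 m/s) = 116000 m / 0.921 m/s = 126000 s = 1.458 d.
k_d L₀/(k_r−k_d) = 0.417×47.2/(2.10−0.417) = 19.68/1.683 = 11.69 mg/L.
e^(−k_d t) = e^(−0.417×1.458) = 0.5445; e^(−k_r t) = e^(−2.10×1.458) = 0.04683.
D = 11.69 × (0.5445 − 0.04683) + 2.78 × 0.04683 = 5.820 + 0.1302 = 5.950 mg/L.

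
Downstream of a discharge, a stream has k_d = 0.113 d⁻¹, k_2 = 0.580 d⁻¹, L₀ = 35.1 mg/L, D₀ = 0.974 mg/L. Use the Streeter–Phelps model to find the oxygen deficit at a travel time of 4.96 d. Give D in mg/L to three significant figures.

k_d L₀/(k_2−k_d) = 0.113×35.1/(0.580−0.113) = 3.966/0.4670 = 8.493 mg/L.
e^(−k_d t) = e^(−0.113×4.960) = 0.5709; e^(−k_2 t) = e^(−0.580×4.960) = 0.05631.
D = 8.493 × (0.5709 − 0.05631) + 0.974 × 0.05631 = 4.371 + 0.05485 = 4.426 mg/L.

D ≈ 4.43 mg/L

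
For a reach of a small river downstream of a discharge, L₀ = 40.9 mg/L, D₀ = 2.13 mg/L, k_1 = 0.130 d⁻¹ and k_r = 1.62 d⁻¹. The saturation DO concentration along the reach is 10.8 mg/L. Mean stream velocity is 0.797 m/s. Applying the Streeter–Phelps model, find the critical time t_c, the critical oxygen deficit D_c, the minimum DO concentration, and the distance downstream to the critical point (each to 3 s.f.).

t_c ≈ 1.08 d; D_c ≈ 2.85 mg/L; min DO ≈ 7.95 mg/L; x_c ≈ 74.6 km

At the critical point dD/dt = 0, so k_1 L₀ e^(−k_1 t) = k_r D. Substituting D(t) from the Streeter–Phelps equation and solving for t gives
t_c = ln[(k_r/k_1)(1 − D₀(k_r−k_1)/(k_1 L₀))] / (k_r−k_1).
Here k_r−k_1 = 1.490 d⁻¹ and 1 − D₀(k_r−k_1)/(k_1 L₀) = 1 − 2.13×1.490/(0.130×40.9) = 0.4031, so
t_c = ln(12.46 × 0.4031) / 1.490 = 1.614 / 1.490 = 1.083 d.
D_c = (k_1/k_r) L₀ e^(−k_1 t_c) = (0.130/1.62) × 40.9 × e^(−0.130×1.083) = 0.08025 × 40.9 × 0.8686 = 2.851 mg/L.
Minimum DO = C_s − D_c = 10.8 − 2.851 = 7.949 mg/L.
x_c = v t_c = 0.797 m/s × 1.083 d × 86400 s/d = 74600 m ≈ 74.6 km.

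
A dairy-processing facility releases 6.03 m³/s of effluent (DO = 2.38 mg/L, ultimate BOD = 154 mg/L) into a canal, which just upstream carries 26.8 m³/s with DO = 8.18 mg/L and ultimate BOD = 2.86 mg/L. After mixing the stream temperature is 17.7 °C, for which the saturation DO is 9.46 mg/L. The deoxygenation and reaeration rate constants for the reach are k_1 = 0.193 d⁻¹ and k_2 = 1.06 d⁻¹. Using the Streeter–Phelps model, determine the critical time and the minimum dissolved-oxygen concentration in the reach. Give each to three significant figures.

t_c ≈ 1.48 d; minimum DO ≈ 5.27 mg/L

Mixed DO = (26.8×8.18 + 6.03×2.38)/(26.8+6.03) = 233.6/32.83 = 7.115 mg/L.
Mixed L₀ = (26.8×2.86 + 6.03×154)/(32.83) = 1005/32.83 = 30.62 mg/L.
Initial deficit D₀ = C_s − DO₀ = 9.46 − 7.115 = 2.345 mg/L.
t_c = (1/0.8670) ln[(1.06/0.193)(1 − 2.345×0.8670/(0.193×30.62))] = 1.153 × ln(3.603) = 1.478 d.
D_c = (0.193/1.06) × 30.62 × e^(−0.193×1.478) = 0.1821 × 30.62 × 0.7518 = 4.191 mg/L.
Minimum DO = 9.46 − 4.191 = 5.269 mg/L.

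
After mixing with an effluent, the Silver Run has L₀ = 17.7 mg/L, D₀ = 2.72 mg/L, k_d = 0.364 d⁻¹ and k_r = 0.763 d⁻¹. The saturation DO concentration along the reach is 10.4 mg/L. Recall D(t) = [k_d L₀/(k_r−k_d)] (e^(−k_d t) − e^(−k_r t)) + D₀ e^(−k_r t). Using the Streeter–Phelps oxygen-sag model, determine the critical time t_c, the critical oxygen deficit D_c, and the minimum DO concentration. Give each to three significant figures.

t_c ≈ 1.39 d; D_c ≈ 5.09 mg/L; min DO ≈ 5.31 mg/L

At the critical point dD/dt = 0, so k_d L₀ e^(−k_d t) = k_r D. Substituting D(t) from the Streeter–Phelps equation and solving for t gives
t_c = ln[(k_r/k_d)(1 − D₀(k_r−k_d)/(k_d L₀))] / (k_r−k_d).
Here k_r−k_d = 0.3990 d⁻¹ and 1 − D₀(k_r−k_d)/(k_d L₀) = 1 − 2.72×0.3990/(0.364×17.7) = 0.8316, so
t_c = ln(2.096 × 0.8316) / 0.3990 = 0.5556 / 0.3990 = 1.393 d.
D_c = (k_d/k_r) L₀ e^(−k_d t_c) = (0.364/0.763) × 17.7 × e^(−0.364×1.393) = 0.4771 × 17.7 × 0.6024 = 5.086 mg/L.
Minimum DO = C_s − D_c = 10.4 − 5.086 = 5.314 mg/L.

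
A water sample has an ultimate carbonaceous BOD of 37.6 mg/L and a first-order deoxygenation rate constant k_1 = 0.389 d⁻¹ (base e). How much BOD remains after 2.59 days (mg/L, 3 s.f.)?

L ≈ 13.7 mg/L

L_t = L₀ e^(−k_1 t) = 37.6 × e^(−0.389×2.59) = 37.6 × 0.3651 = 13.73 mg/L.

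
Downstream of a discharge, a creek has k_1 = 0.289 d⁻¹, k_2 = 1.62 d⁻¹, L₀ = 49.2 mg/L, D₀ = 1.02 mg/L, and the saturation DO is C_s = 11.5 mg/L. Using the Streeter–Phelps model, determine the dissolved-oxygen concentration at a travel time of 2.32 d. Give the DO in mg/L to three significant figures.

DO ≈ 6.26 mg/L

k_1 L₀/(k_2−k_1) = 0.289×49.2/(1.62−0.289) = 14.22/1.331 = 10.68 mg/L.
e^(−k_1 t) = e^(−0.289×2.320) = 0.5115; e^(−k_2 t) = e^(−1.62×2.320) = 0.02332.
D = 10.68 × (0.5115 − 0.02332) + 1.02 × 0.02332 = 5.215 + 0.02379 = 5.239 mg/L.
DO = C_s − D = 11.5 − 5.239 = 6.261 mg/L.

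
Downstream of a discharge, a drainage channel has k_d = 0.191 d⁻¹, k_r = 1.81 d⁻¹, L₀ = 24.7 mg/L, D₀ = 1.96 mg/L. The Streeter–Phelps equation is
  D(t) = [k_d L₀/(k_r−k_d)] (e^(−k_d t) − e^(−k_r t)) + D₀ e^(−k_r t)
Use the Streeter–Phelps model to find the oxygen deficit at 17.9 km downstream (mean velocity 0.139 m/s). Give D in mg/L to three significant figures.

Travel time t = x/v = 17.9 km / (0.139 m/s) = 17900 m / 0.139 m/s = 128800 s = 1.490 d.
k_d L₀/(k_r−k_d) = 0.191×24.7/(1.81−0.191) = 4.718/1.619 = 2.914 mg/L.
e^(−k_d t) = e^(−0.191×1.490) = 0.7523; e^(−k_r t) = e^(−1.81×1.490) = 0.06736.
D = 2.914 × (0.7523 − 0.06736) + 1.96 × 0.06736 = 1.996 + 0.1320 = 2.128 mg/L.

D ≈ 2.13 mg/L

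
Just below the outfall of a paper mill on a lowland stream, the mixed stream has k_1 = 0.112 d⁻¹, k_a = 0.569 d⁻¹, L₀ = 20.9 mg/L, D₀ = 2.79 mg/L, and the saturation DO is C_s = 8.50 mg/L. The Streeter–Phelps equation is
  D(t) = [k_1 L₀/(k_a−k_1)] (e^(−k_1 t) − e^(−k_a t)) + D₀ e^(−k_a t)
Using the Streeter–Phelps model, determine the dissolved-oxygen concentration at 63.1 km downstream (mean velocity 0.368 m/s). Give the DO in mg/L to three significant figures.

Travel time t = x/v = 63.1 km / (0.368 m/s) = 63100 m / 0.368 m/s = 171500 s = 1.985 d.
k_1 L₀/(k_a−k_1) = 0.112×20.9/(0.569−0.112) = 2.341/0.4570 = 5.122 mg/L.
e^(−k_1 t) = e^(−0.112×1.985) = 0.8007; e^(−k_a t) = e^(−0.569×1.985) = 0.3233.
D = 5.122 × (0.8007 − 0.3233) + 2.79 × 0.3233 = 2.445 + 0.9020 = 3.347 mg/L.
DO = C_s − D = 8.50 − 3.347 = 5.153 mg/L.

DO ≈ 5.15 mg/L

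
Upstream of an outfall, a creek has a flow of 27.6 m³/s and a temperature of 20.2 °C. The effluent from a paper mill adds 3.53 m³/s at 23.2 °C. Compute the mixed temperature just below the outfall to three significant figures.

Flow-weighted mixing: C = (Q_r C_r + Q_w C_w)/(Q_r + Q_w)
= (27.6×20.2 + 3.53×23.2)/(27.6 + 3.53) = 639.4/31.13 = 20.54 °C.

20.5 °C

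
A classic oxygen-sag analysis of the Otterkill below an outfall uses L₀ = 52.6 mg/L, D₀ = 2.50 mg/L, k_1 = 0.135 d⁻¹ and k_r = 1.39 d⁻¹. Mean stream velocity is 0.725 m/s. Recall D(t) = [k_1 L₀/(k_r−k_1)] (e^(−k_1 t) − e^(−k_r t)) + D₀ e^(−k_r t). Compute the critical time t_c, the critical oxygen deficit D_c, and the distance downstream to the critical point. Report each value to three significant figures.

t_c ≈ 1.39 d; D_c ≈ 4.23 mg/L; x_c ≈ 87.3 km

With k_r/k_1 = 10.30 and 1 − D₀(k_r−k_1)/(k_1 L₀) = 0.5582,
t_c = ln(10.30 × 0.5582) / (1.39 − 0.135) = ln(5.747) / 1.255 = 1.749/1.255 = 1.393 d.
D_c = (k_1/k_r) L₀ e^(−k_1 t_c) = (0.135/1.39) × 52.6 × e^(−0.135×1.393) = 0.09712 × 52.6 × 0.8285 = 4.233 mg/L.
x_c = v t_c = 0.725 m/s × 1.393 d × 86400 s/d = 87280 m ≈ 87.3 km.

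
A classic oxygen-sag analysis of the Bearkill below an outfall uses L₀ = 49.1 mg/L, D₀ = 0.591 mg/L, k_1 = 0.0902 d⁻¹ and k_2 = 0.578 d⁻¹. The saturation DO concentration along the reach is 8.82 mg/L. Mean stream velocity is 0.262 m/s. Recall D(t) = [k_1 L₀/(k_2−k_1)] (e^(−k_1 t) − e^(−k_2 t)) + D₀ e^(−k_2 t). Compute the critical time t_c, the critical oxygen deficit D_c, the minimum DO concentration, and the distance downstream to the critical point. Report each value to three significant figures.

At the critical point dD/dt = 0, so k_1 L₀ e^(−k_1 t) = k_2 D. Substituting D(t) from the Streeter–Phelps equation and solving for t gives
t_c = ln[(k_2/k_1)(1 − D₀(k_2−k_1)/(k_1 L₀))] / (k_2−k_1).
Here k_2−k_1 = 0.4878 d⁻¹ and 1 − D₀(k_2−k_1)/(k_1 L₀) = 1 − 0.591×0.4878/(0.0902×49.1) = 0.9349, so
t_c = ln(6.408 × 0.9349) / 0.4878 = 1.790 / 0.4878 = 3.670 d.
L(t_c) = L₀ e^(−k_1 t_c) = 49.1 × 0.7182 = 35.26 mg/L, and at the critical point k_2 D_c = k_1 L, so D_c = (0.0902/0.578) × 35.26 = 5.503 mg/L.
Minimum DO = C_s − D_c = 8.82 − 5.503 = 3.317 mg/L.
x_c = v t_c = 0.262 m/s × 3.670 d × 86400 s/d = 83080 m ≈ 83.1 km.

t_c ≈ 3.67 d; D_c ≈ 5.50 mg/L; min DO ≈ 3.32 mg/L; x_c ≈ 83.1 km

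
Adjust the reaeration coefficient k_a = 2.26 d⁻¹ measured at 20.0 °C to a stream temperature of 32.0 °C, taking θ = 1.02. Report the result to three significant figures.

k_a ≈ 2.87 d⁻¹

k_a(T₂) = k_a(T₁) · θ^(T₂−T₁) = 2.26 × 1.02^(32.0−20.0)
= 2.26 × 1.02^12.0 = 2.26 × 1.268 = 2.866 d⁻¹.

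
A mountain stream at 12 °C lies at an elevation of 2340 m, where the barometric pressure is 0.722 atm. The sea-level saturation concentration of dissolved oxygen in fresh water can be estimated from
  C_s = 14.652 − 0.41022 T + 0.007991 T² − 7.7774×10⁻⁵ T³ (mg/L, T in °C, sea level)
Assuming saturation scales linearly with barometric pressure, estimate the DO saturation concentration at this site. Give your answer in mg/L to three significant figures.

At sea level: C_s = 14.652 − 0.41022×12 + 0.007991×12² − 7.7774×10⁻⁵×12³ = 10.75 mg/L.
Pressure correction: C_s' = 10.75 × 0.722 = 7.758 mg/L.

C_s ≈ 7.76 mg/L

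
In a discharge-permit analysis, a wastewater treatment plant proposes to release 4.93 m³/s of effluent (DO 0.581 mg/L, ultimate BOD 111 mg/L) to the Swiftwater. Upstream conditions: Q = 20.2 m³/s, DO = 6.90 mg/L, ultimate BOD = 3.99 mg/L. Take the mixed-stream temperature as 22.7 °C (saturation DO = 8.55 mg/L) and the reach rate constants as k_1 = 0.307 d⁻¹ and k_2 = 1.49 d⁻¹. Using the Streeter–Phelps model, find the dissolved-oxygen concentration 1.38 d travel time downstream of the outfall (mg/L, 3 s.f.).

DO ≈ 4.77 mg/L

Mixed DO = (20.2×6.90 + 4.93×0.581)/(20.2+4.93) = 142.2/25.13 = 5.660 mg/L.
Mixed L₀ = (20.2×3.99 + 4.93×111)/(25.13) = 627.8/25.13 = 24.98 mg/L.
Initial deficit D₀ = C_s − DO₀ = 8.55 − 5.660 = 2.890 mg/L.
D(1.38) = [0.307×24.98/(1.49−0.307)](e^(−0.307×1.38) − e^(−1.49×1.38)) + 2.890 e^(−1.49×1.38)
= 6.483 × (0.6546 − 0.1279) + 2.890 × 0.1279 = 3.785 mg/L.
DO = 8.55 − 3.785 = 4.765 mg/L.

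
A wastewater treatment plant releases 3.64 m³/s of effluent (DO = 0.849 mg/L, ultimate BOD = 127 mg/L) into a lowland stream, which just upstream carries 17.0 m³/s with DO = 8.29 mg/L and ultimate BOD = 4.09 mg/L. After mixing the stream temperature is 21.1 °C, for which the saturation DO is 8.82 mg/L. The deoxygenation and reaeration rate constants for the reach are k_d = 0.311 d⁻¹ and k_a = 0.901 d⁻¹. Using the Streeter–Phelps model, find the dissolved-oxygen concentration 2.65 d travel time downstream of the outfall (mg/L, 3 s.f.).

DO ≈ 3.94 mg/L

Mixed DO = (17.0×8.29 + 3.64×0.849)/(17.0+3.64) = 144.0/20.64 = 6.978 mg/L.
Mixed L₀ = (17.0×4.09 + 3.64×127)/(20.64) = 531.8/20.64 = 25.77 mg/L.
Initial deficit D₀ = C_s − DO₀ = 8.82 − 6.978 = 1.842 mg/L.
D(2.65) = [0.311×25.77/(0.901−0.311)](e^(−0.311×2.65) − e^(−0.901×2.65)) + 1.842 e^(−0.901×2.65)
= 13.58 × (0.4386 − 0.09185) + 1.842 × 0.09185 = 4.879 mg/L.
DO = 8.82 − 4.879 = 3.941 mg/L.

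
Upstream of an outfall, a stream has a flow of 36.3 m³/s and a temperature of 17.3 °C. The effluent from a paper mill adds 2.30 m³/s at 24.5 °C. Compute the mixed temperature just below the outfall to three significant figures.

Flow-weighted mixing: C = (Q_r C_r + Q_w C_w)/(Q_r + Q_w)
= (36.3×17.3 + 2.30×24.5)/(36.3 + 2.30) = 684.3/38.60 = 17.73 °C.

17.7 °C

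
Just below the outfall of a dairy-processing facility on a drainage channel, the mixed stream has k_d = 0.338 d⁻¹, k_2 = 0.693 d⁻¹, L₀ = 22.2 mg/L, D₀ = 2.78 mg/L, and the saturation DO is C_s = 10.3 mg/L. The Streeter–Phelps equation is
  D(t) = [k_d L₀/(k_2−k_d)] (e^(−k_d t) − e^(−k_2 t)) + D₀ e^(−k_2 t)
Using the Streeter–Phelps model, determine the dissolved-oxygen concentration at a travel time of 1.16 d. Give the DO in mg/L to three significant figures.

DO ≈ 4.24 mg/L

k_d L₀/(k_2−k_d) = 0.338×22.2/(0.693−0.338) = 7.504/0.3550 = 21.14 mg/L.
e^(−k_d t) = e^(−0.338×1.160) = 0.6757; e^(−k_2 t) = e^(−0.693×1.160) = 0.4476.
D = 21.14 × (0.6757 − 0.4476) + 2.78 × 0.4476 = 4.821 + 1.244 = 6.065 mg/L.
DO = C_s − D = 10.3 − 6.065 = 4.235 mg/L.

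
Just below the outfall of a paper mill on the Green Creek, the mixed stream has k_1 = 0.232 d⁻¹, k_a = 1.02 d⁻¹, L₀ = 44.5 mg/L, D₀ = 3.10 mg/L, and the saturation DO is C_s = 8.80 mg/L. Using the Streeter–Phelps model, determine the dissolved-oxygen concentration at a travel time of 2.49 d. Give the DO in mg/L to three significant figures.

DO ≈ 2.24 mg/L

k_1 L₀/(k_a−k_1) = 0.232×44.5/(1.02−0.232) = 10.32/0.7880 = 13.10 mg/L.
e^(−k_1 t) = e^(−0.232×2.490) = 0.5612; e^(−k_a t) = e^(−1.02×2.490) = 0.07888.
D = 13.10 × (0.5612 − 0.07888) + 3.10 × 0.07888 = 6.319 + 0.2445 = 6.564 mg/L.
DO = C_s − D = 8.80 − 6.564 = 2.236 mg/L.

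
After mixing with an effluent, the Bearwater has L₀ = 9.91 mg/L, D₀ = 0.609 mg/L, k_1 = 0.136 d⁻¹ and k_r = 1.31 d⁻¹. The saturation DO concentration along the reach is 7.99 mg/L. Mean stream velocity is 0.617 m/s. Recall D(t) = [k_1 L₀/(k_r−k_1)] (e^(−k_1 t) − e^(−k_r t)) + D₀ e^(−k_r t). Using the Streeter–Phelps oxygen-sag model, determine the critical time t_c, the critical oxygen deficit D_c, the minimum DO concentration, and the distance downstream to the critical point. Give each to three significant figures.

t_c = [1/(k_r−k_1)] ln[(k_r/k_1)(1 − D₀(k_r−k_1)/(k_1 L₀))]
= [1/(1.31−0.136)] ln[(1.31/0.136)(1 − 0.609×1.174/(0.136×9.91))]
= (1/1.174) ln[9.632 × 0.4695] = 0.8518 × ln(4.523) = 0.8518 × 1.509 = 1.285 d.
D_c = (k_1/k_r) L₀ e^(−k_1 t_c) = (0.136/1.31) × 9.91 × e^(−0.136×1.285) = 0.1038 × 9.91 × 0.8396 = 0.8638 mg/L.
Minimum DO = C_s − D_c = 7.99 − 0.8638 = 7.126 mg/L.
x_c = v t_c = 0.617 m/s × 1.285 d × 86400 s/d = 68520 m ≈ 68.5 km.

t_c ≈ 1.29 d; D_c ≈ 0.864 mg/L; min DO ≈ 7.13 mg/L; x_c ≈ 68.5 km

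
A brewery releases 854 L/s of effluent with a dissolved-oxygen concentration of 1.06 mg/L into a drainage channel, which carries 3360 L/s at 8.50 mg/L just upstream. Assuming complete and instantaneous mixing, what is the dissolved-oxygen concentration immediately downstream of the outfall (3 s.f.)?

Flow-weighted mixing: C = (Q_r C_r + Q_w C_w)/(Q_r + Q_w)
= (3360×8.50 + 854×1.06)/(3360 + 854) = 29470/4214 = 6.992 mg/L.

6.99 mg/L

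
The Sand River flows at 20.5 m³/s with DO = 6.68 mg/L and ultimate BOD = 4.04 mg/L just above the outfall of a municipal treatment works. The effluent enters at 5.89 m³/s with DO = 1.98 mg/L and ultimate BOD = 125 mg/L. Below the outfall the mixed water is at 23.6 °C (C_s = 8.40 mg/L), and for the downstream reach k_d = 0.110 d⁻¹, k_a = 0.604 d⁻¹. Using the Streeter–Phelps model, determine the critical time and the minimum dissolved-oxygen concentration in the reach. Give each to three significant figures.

t_c ≈ 2.41 d; minimum DO ≈ 4.06 mg/L

Mixed DO = (20.5×6.68 + 5.89×1.98)/(20.5+5.89) = 148.6/26.39 = 5.631 mg/L.
Mixed L₀ = (20.5×4.04 + 5.89×125)/(26.39) = 819.1/26.39 = 31.04 mg/L.
Initial deficit D₀ = C_s − DO₀ = 8.40 − 5.631 = 2.769 mg/L.
t_c = (1/0.4940) ln[(0.604/0.110)(1 − 2.769×0.4940/(0.110×31.04))] = 2.024 × ln(3.291) = 2.411 d.
D_c = (0.110/0.604) × 31.04 × e^(−0.110×2.411) = 0.1821 × 31.04 × 0.7670 = 4.336 mg/L.
Minimum DO = 8.40 − 4.336 = 4.064 mg/L.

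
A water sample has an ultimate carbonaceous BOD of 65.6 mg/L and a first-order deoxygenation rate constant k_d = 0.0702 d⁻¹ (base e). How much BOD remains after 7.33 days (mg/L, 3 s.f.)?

L_t = L₀ e^(−k_d t) = 65.6 × e^(−0.0702×7.33) = 65.6 × 0.5978 = 39.21 mg/L.

L ≈ 39.2 mg/L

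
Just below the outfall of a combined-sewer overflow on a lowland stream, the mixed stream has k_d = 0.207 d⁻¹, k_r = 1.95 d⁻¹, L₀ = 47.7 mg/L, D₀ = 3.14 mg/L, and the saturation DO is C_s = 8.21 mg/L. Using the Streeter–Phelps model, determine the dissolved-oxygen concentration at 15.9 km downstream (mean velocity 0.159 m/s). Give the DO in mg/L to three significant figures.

DO ≈ 4.02 mg/L

Travel time t = x/v = 15.9 km / (0.159 m/s) = 15900 m / 0.159 m/s = 100000 s = 1.157 d.
k_d L₀/(k_r−k_d) = 0.207×47.7/(1.95−0.207) = 9.874/1.743 = 5.665 mg/L.
e^(−k_d t) = e^(−0.207×1.157) = 0.7870; e^(−k_r t) = e^(−1.95×1.157) = 0.1047.
D = 5.665 × (0.7870 − 0.1047) + 3.14 × 0.1047 = 3.865 + 0.3287 = 4.194 mg/L.
DO = C_s − D = 8.21 − 4.194 = 4.016 mg/L.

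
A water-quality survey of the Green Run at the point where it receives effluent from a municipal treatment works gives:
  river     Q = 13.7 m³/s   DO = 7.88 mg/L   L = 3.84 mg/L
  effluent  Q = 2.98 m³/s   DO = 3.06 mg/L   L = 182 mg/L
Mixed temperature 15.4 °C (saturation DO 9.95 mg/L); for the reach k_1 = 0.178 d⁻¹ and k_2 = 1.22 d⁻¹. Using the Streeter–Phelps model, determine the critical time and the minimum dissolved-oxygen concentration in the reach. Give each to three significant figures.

t_c ≈ 1.22 d; minimum DO ≈ 5.76 mg/L

Mixed DO = (13.7×7.88 + 2.98×3.06)/(13.7+2.98) = 117.1/16.68 = 7.019 mg/L.
Mixed L₀ = (13.7×3.84 + 2.98×182)/(16.68) = 595.0/16.68 = 35.67 mg/L.
Initial deficit D₀ = C_s − DO₀ = 9.95 − 7.019 = 2.931 mg/L.
t_c = (1/1.042) ln[(1.22/0.178)(1 − 2.931×1.042/(0.178×35.67))] = 0.9597 × ln(3.557) = 1.218 d.
D_c = (0.178/1.22) × 35.67 × e^(−0.178×1.218) = 0.1459 × 35.67 × 0.8051 = 4.190 mg/L.
Minimum DO = 9.95 − 4.190 = 5.760 mg/L.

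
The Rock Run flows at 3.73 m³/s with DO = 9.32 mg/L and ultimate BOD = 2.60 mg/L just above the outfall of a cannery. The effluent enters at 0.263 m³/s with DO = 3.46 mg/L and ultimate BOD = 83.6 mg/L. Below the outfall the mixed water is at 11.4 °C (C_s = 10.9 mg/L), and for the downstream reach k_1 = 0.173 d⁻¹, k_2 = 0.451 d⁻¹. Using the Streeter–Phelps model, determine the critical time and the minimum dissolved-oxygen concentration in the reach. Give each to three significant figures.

Mixed DO = (3.73×9.32 + 0.263×3.46)/(3.73+0.263) = 35.67/3.993 = 8.934 mg/L.
Mixed L₀ = (3.73×2.60 + 0.263×83.6)/(3.993) = 31.68/3.993 = 7.935 mg/L.
Initial deficit D₀ = C_s − DO₀ = 10.9 − 8.934 = 1.966 mg/L.
t_c = (1/0.2780) ln[(0.451/0.173)(1 − 1.966×0.2780/(0.173×7.935))] = 3.597 × ln(1.569) = 1.620 d.
D_c = (0.173/0.451) × 7.935 × e^(−0.173×1.620) = 0.3836 × 7.935 × 0.7555 = 2.300 mg/L.
Minimum DO = 10.9 − 2.300 = 8.600 mg/L.

t_c ≈ 1.62 d; minimum DO ≈ 8.60 mg/L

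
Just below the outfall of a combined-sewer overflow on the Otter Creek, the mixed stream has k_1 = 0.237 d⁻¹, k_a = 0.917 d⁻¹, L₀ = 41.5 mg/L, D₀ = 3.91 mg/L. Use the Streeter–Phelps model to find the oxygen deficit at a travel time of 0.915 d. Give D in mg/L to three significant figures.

D ≈ 7.08 mg/L

k_1 L₀/(k_a−k_1) = 0.237×41.5/(0.917−0.237) = 9.835/0.6800 = 14.46 mg/L.
e^(−k_1 t) = e^(−0.237×0.9150) = 0.8050; e^(−k_a t) = e^(−0.917×0.9150) = 0.4321.
D = 14.46 × (0.8050 − 0.4321) + 3.91 × 0.4321 = 5.394 + 1.690 = 7.084 mg/L.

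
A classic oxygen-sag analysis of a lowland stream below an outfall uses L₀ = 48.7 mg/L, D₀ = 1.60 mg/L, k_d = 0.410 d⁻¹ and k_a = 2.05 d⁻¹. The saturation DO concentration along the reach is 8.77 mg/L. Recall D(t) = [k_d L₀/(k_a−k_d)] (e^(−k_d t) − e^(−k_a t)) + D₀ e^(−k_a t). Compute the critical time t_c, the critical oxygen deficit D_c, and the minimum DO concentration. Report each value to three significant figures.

t_c ≈ 0.895 d; D_c ≈ 6.75 mg/L; min DO ≈ 2.02 mg/L

t_c = [1/(k_a−k_d)] ln[(k_a/k_d)(1 − D₀(k_a−k_d)/(k_d L₀))]
= [1/(2.05−0.410)] ln[(2.05/0.410)(1 − 1.60×1.640/(0.410×48.7))]
= (1/1.640) ln[5.000 × 0.8686] = 0.6098 × ln(4.343) = 0.6098 × 1.469 = 0.8955 d.
D_c = (k_d/k_a) L₀ e^(−k_d t_c) = (0.410/2.05) × 48.7 × e^(−0.410×0.8955) = 0.2000 × 48.7 × 0.6927 = 6.747 mg/L.
Minimum DO = C_s − D_c = 8.77 − 6.747 = 2.023 mg/L.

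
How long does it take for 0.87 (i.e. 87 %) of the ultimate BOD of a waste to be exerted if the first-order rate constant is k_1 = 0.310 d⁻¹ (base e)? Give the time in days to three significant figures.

t ≈ 6.58 d

y/L₀ = 1 − e^(−k_1 t) = 0.87 ⇒ e^(−k_1 t) = 0.130
t = −ln(0.130) / 0.310 = 2.040 / 0.310 = 6.581 d.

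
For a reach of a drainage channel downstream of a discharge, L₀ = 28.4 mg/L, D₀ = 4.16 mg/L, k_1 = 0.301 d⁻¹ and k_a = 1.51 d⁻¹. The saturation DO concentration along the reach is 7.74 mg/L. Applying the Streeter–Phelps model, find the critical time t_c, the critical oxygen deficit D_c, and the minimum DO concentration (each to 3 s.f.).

t_c ≈ 0.600 d; D_c ≈ 4.73 mg/L; min DO ≈ 3.01 mg/L

t_c = [1/(k_a−k_1)] ln[(k_a/k_1)(1 − D₀(k_a−k_1)/(k_1 L₀))]
= [1/(1.51−0.301)] ln[(1.51/0.301)(1 − 4.16×1.209/(0.301×28.4))]
= (1/1.209) ln[5.017 × 0.4117] = 0.8271 × ln(2.065) = 0.8271 × 0.7252 = 0.5998 d.
L(t_c) = L₀ e^(−k_1 t_c) = 28.4 × 0.8348 = 23.71 mg/L, and at the critical point k_a D_c = k_1 L, so D_c = (0.301/1.51) × 23.71 = 4.726 mg/L.
Minimum DO = C_s − D_c = 7.74 − 4.726 = 3.014 mg/L.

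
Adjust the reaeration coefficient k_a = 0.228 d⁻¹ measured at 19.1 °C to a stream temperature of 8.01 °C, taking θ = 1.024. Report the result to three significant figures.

k_a ≈ 0.175 d⁻¹

k_a(T₂) = k_a(T₁) · θ^(T₂−T₁) = 0.228 × 1.024^(8.01−19.1)
= 0.228 × 1.024^-11.1 = 0.228 × 0.7687 = 0.1753 d⁻¹.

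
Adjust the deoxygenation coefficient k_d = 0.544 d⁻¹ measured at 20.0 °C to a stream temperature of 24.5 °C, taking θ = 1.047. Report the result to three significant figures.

k_d(T₂) = k_d(T₁) · θ^(T₂−T₁) = 0.544 × 1.047^(24.5−20.0)
= 0.544 × 1.047^4.50 = 0.544 × 1.230 = 0.6689 d⁻¹.

k_d ≈ 0.669 d⁻¹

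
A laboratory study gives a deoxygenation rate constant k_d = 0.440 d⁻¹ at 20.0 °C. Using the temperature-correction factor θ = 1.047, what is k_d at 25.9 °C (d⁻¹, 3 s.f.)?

k_d ≈ 0.577 d⁻¹

k_d(T₂) = k_d(T₁) · θ^(T₂−T₁) = 0.440 × 1.047^(25.9−20.0)
= 0.440 × 1.047^5.90 = 0.440 × 1.311 = 0.5769 d⁻¹.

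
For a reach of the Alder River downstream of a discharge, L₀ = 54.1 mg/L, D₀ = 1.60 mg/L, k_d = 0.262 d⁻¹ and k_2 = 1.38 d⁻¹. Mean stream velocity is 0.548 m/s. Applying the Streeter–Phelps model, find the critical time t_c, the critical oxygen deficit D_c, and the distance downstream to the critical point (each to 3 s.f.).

t_c ≈ 1.37 d; D_c ≈ 7.18 mg/L; x_c ≈ 64.7 km

With k_2/k_d = 5.267 and 1 − D₀(k_2−k_d)/(k_d L₀) = 0.8738,
t_c = ln(5.267 × 0.8738) / (1.38 − 0.262) = ln(4.602) / 1.118 = 1.527/1.118 = 1.365 d.
D_c = (k_d/k_2) L₀ e^(−k_d t_c) = (0.262/1.38) × 54.1 × e^(−0.262×1.365) = 0.1899 × 54.1 × 0.6992 = 7.182 mg/L.
x_c = v t_c = 0.548 m/s × 1.365 d × 86400 s/d = 64650 m ≈ 64.7 km.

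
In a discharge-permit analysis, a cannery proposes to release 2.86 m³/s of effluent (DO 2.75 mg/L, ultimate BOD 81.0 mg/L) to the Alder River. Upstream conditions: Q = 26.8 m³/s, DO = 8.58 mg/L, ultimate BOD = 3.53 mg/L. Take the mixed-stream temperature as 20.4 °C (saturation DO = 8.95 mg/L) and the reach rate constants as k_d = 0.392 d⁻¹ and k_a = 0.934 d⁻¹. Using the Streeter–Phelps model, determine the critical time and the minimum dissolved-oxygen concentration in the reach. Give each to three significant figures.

t_c ≈ 1.37 d; minimum DO ≈ 6.25 mg/L

Mixed DO = (26.8×8.58 + 2.86×2.75)/(26.8+2.86) = 237.8/29.66 = 8.018 mg/L.
Mixed L₀ = (26.8×3.53 + 2.86×81.0)/(29.66) = 326.3/29.66 = 11.00 mg/L.
Initial deficit D₀ = C_s − DO₀ = 8.95 − 8.018 = 0.9322 mg/L.
t_c = (1/0.5420) ln[(0.934/0.392)(1 − 0.9322×0.5420/(0.392×11.00))] = 1.845 × ln(2.103) = 1.372 d.
D_c = (0.392/0.934) × 11.00 × e^(−0.392×1.372) = 0.4197 × 11.00 × 0.5840 = 2.696 mg/L.
Minimum DO = 8.95 − 2.696 = 6.254 mg/L.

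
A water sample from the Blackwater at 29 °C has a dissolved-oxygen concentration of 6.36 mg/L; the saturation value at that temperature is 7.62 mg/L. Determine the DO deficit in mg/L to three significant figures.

D = C_s − C = 7.62 − 6.36 = 1.26 mg/L.

D ≈ 1.26 mg/L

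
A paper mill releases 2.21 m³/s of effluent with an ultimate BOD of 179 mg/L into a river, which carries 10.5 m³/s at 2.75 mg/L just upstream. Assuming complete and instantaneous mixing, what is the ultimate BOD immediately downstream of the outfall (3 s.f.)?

33.4 mg/L

Flow-weighted mixing: C = (Q_r C_r + Q_w C_w)/(Q_r + Q_w)
= (10.5×2.75 + 2.21×179)/(10.5 + 2.21) = 424.5/12.71 = 33.40 mg/L.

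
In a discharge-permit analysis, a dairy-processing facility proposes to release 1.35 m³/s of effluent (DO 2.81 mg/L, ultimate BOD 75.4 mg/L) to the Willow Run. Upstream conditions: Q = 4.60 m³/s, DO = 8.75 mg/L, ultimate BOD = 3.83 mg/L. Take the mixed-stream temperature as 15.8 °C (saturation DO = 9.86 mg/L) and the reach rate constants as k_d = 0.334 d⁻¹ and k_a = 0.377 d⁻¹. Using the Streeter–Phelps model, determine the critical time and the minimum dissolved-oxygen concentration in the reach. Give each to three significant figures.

t_c ≈ 2.45 d; minimum DO ≈ 2.01 mg/L

Mixed DO = (4.60×8.75 + 1.35×2.81)/(4.60+1.35) = 44.04/5.950 = 7.402 mg/L.
Mixed L₀ = (4.60×3.83 + 1.35×75.4)/(5.950) = 119.4/5.950 = 20.07 mg/L.
Initial deficit D₀ = C_s − DO₀ = 9.86 − 7.402 = 2.458 mg/L.
t_c = (1/0.04300) ln[(0.377/0.334)(1 − 2.458×0.04300/(0.334×20.07))] = 23.26 × ln(1.111) = 2.447 d.
D_c = (0.334/0.377) × 20.07 × e^(−0.334×2.447) = 0.8859 × 20.07 × 0.4417 = 7.852 mg/L.
Minimum DO = 9.86 − 7.852 = 2.008 mg/L.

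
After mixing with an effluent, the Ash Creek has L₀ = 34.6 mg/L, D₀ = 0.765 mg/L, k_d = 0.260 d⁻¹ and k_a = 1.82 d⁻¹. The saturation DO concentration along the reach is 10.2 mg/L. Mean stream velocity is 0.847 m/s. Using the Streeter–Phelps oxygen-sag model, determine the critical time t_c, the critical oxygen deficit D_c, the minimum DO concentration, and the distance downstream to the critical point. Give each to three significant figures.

t_c ≈ 1.16 d; D_c ≈ 3.66 mg/L; min DO ≈ 6.54 mg/L; x_c ≈ 84.6 km

At the critical point dD/dt = 0, so k_d L₀ e^(−k_d t) = k_a D. Substituting D(t) from the Streeter–Phelps equation and solving for t gives
t_c = ln[(k_a/k_d)(1 − D₀(k_a−k_d)/(k_d L₀))] / (k_a−k_d).
Here k_a−k_d = 1.560 d⁻¹ and 1 − D₀(k_a−k_d)/(k_d L₀) = 1 − 0.765×1.560/(0.260×34.6) = 0.8673, so
t_c = ln(7.000 × 0.8673) / 1.560 = 1.804 / 1.560 = 1.156 d.
L(t_c) = L₀ e^(−k_d t_c) = 34.6 × 0.7404 = 25.62 mg/L, and at the critical point k_a D_c = k_d L, so D_c = (0.260/1.82) × 25.62 = 3.660 mg/L.
Minimum DO = C_s − D_c = 10.2 − 3.660 = 6.540 mg/L.
x_c = v t_c = 0.847 m/s × 1.156 d × 86400 s/d = 84610 m ≈ 84.6 km.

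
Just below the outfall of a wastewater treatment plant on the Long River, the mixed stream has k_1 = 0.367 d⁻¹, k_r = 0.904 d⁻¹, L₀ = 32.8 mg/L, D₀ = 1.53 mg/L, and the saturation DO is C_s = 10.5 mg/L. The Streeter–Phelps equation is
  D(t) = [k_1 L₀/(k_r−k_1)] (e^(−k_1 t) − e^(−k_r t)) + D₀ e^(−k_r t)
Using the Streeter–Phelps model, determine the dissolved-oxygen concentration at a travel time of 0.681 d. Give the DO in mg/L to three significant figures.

k_1 L₀/(k_r−k_1) = 0.367×32.8/(0.904−0.367) = 12.04/0.5370 = 22.42 mg/L.
e^(−k_1 t) = e^(−0.367×0.6810) = 0.7789; e^(−k_r t) = e^(−0.904×0.6810) = 0.5403.
D = 22.42 × (0.7789 − 0.5403) + 1.53 × 0.5403 = 5.348 + 0.8267 = 6.174 mg/L.
DO = C_s − D = 10.5 − 6.174 = 4.326 mg/L.

DO ≈ 4.33 mg/L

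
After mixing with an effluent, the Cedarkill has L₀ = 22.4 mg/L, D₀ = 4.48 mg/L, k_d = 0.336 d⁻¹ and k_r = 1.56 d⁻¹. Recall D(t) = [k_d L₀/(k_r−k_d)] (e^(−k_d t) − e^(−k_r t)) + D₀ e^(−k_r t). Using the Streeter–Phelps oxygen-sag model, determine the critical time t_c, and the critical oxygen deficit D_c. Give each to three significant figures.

At the critical point dD/dt = 0, so k_d L₀ e^(−k_d t) = k_r D. Substituting D(t) from the Streeter–Phelps equation and solving for t gives
t_c = ln[(k_r/k_d)(1 − D₀(k_r−k_d)/(k_d L₀))] / (k_r−k_d).
Here k_r−k_d = 1.224 d⁻¹ and 1 − D₀(k_r−k_d)/(k_d L₀) = 1 − 4.48×1.224/(0.336×22.4) = 0.2714, so
t_c = ln(4.643 × 0.2714) / 1.224 = 0.2313 / 1.224 = 0.1889 d.
D_c = (k_d/k_r) L₀ e^(−k_d t_c) = (0.336/1.56) × 22.4 × e^(−0.336×0.1889) = 0.2154 × 22.4 × 0.9385 = 4.528 mg/L.

t_c ≈ 0.189 d; D_c ≈ 4.53 mg/L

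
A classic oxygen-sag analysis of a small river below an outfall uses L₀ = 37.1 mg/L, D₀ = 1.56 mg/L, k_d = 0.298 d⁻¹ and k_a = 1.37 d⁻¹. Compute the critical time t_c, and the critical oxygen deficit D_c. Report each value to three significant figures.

t_c = [1/(k_a−k_d)] ln[(k_a/k_d)(1 − D₀(k_a−k_d)/(k_d L₀))]
= [1/(1.37−0.298)] ln[(1.37/0.298)(1 − 1.56×1.072/(0.298×37.1))]
= (1/1.072) ln[4.597 × 0.8487] = 0.9328 × ln(3.902) = 0.9328 × 1.361 = 1.270 d.
L(t_c) = L₀ e^(−k_d t_c) = 37.1 × 0.6849 = 25.41 mg/L, and at the critical point k_a D_c = k_d L, so D_c = (0.298/1.37) × 25.41 = 5.527 mg/L.

t_c ≈ 1.27 d; D_c ≈ 5.53 mg/L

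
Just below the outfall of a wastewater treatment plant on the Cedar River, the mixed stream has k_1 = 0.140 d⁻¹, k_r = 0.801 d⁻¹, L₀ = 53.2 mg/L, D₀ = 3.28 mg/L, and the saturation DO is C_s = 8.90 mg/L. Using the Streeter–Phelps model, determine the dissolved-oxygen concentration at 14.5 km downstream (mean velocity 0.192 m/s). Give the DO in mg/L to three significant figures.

Travel time t = x/v = 14.5 km / (0.192 m/s) = 14500 m / 0.192 m/s = 75520 s = 0.8741 d.
k_1 L₀/(k_r−k_1) = 0.140×53.2/(0.801−0.140) = 7.448/0.6610 = 11.27 mg/L.
e^(−k_1 t) = e^(−0.140×0.8741) = 0.8848; e^(−k_r t) = e^(−0.801×0.8741) = 0.4965.
D = 11.27 × (0.8848 − 0.4965) + 3.28 × 0.4965 = 4.375 + 1.629 = 6.004 mg/L.
DO = C_s − D = 8.90 − 6.004 = 2.896 mg/L.

DO ≈ 2.90 mg/L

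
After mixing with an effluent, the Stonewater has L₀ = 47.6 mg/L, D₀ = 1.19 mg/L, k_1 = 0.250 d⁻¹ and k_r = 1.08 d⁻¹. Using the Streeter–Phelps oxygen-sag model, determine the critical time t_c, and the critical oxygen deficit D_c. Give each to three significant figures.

t_c ≈ 1.66 d; D_c ≈ 7.28 mg/L

At the critical point dD/dt = 0, so k_1 L₀ e^(−k_1 t) = k_r D. Substituting D(t) from the Streeter–Phelps equation and solving for t gives
t_c = ln[(k_r/k_1)(1 − D₀(k_r−k_1)/(k_1 L₀))] / (k_r−k_1).
Here k_r−k_1 = 0.8300 d⁻¹ and 1 − D₀(k_r−k_1)/(k_1 L₀) = 1 − 1.19×0.8300/(0.250×47.6) = 0.9170, so
t_c = ln(4.320 × 0.9170) / 0.8300 = 1.377 / 0.8300 = 1.659 d.
L(t_c) = L₀ e^(−k_1 t_c) = 47.6 × 0.6606 = 31.44 mg/L, and at the critical point k_r D_c = k_1 L, so D_c = (0.250/1.08) × 31.44 = 7.279 mg/L.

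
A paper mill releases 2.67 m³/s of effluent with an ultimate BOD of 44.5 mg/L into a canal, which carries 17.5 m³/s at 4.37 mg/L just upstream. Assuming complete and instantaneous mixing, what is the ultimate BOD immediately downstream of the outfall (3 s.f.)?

Flow-weighted mixing: C = (Q_r C_r + Q_w C_w)/(Q_r + Q_w)
= (17.5×4.37 + 2.67×44.5)/(17.5 + 2.67) = 195.3/20.17 = 9.682 mg/L.

9.68 mg/L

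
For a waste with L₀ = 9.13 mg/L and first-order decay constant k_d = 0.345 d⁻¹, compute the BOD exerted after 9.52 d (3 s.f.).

y_t = L₀(1 − e^(−k_d t)) = 9.13 × (1 − e^(−0.345×9.52))
= 9.13 × (1 − 0.03746) = 9.13 × 0.9625 = 8.788 mg/L.

y ≈ 8.79 mg/L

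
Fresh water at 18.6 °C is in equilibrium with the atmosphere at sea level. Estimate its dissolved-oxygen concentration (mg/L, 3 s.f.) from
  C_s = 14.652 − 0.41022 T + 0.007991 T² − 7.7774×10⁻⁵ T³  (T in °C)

C_s = 14.652 − 0.41022×18.6 + 0.007991×18.6² − 7.7774×10⁻⁵×18.6³ = 9.286 mg/L.

C_s ≈ 9.29 mg/L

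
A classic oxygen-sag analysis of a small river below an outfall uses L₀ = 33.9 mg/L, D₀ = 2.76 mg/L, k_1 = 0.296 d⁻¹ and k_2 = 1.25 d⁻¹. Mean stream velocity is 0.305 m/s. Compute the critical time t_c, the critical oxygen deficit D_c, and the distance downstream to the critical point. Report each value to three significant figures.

t_c ≈ 1.19 d; D_c ≈ 5.64 mg/L; x_c ≈ 31.4 km

With k_2/k_1 = 4.223 and 1 − D₀(k_2−k_1)/(k_1 L₀) = 0.7376,
t_c = ln(4.223 × 0.7376) / (1.25 − 0.296) = ln(3.115) / 0.9540 = 1.136/0.9540 = 1.191 d.
L(t_c) = L₀ e^(−k_1 t_c) = 33.9 × 0.7029 = 23.83 mg/L, and at the critical point k_2 D_c = k_1 L, so D_c = (0.296/1.25) × 23.83 = 5.643 mg/L.
x_c = v t_c = 0.305 m/s × 1.191 d × 86400 s/d = 31380 m ≈ 31.4 km.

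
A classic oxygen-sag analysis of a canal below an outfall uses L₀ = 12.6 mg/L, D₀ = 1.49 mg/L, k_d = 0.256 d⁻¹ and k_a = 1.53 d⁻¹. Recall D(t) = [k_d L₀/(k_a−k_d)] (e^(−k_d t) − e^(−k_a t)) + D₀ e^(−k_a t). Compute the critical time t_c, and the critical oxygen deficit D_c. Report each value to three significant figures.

At the critical point dD/dt = 0, so k_d L₀ e^(−k_d t) = k_a D. Substituting D(t) from the Streeter–Phelps equation and solving for t gives
t_c = ln[(k_a/k_d)(1 − D₀(k_a−k_d)/(k_d L₀))] / (k_a−k_d).
Here k_a−k_d = 1.274 d⁻¹ and 1 − D₀(k_a−k_d)/(k_d L₀) = 1 − 1.49×1.274/(0.256×12.6) = 0.4115, so
t_c = ln(5.977 × 0.4115) / 1.274 = 0.8999 / 1.274 = 0.7064 d.
L(t_c) = L₀ e^(−k_d t_c) = 12.6 × 0.8346 = 10.52 mg/L, and at the critical point k_a D_c = k_d L, so D_c = (0.256/1.53) × 10.52 = 1.759 mg/L.

t_c ≈ 0.706 d; D_c ≈ 1.76 mg/L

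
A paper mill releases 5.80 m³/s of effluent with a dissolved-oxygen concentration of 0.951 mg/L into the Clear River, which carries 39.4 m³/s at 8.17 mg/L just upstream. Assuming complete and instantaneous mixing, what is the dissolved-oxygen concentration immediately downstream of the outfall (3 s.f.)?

7.24 mg/L

Flow-weighted mixing: C = (Q_r C_r + Q_w C_w)/(Q_r + Q_w)
= (39.4×8.17 + 5.80×0.951)/(39.4 + 5.80) = 327.4/45.20 = 7.244 mg/L.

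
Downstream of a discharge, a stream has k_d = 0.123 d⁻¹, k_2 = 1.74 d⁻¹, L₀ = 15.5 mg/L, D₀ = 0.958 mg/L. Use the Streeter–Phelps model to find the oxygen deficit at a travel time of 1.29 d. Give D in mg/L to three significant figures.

k_d L₀/(k_2−k_d) = 0.123×15.5/(1.74−0.123) = 1.906/1.617 = 1.179 mg/L.
e^(−k_d t) = e^(−0.123×1.290) = 0.8533; e^(−k_2 t) = e^(−1.74×1.290) = 0.1060.
D = 1.179 × (0.8533 − 0.1060) + 0.958 × 0.1060 = 0.8811 + 0.1015 = 0.9826 mg/L.

D ≈ 0.983 mg/L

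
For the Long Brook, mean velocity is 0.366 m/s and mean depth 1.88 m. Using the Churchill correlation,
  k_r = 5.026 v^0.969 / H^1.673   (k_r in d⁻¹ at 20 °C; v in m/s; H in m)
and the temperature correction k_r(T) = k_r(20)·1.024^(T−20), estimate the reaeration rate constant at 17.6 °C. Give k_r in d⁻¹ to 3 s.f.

k_r ≈ 0.624 d⁻¹

k_r(20) = 5.026 × 0.366^0.969 / 1.88^1.673 = 5.026 × 0.3776 / 2.875 = 0.6600 d⁻¹.
k_r(17.6) = 0.6600 × 1.024^(17.6−20) = 0.6600 × 0.9447 = 0.6235 d⁻¹.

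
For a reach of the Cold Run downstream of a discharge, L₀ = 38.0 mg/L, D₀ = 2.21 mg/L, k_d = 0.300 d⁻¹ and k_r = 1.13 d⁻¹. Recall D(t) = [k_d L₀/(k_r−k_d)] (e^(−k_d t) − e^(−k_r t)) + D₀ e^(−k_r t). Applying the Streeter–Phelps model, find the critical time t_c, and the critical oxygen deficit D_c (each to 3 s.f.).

t_c ≈ 1.39 d; D_c ≈ 6.66 mg/L

At the critical point dD/dt = 0, so k_d L₀ e^(−k_d t) = k_r D. Substituting D(t) from the Streeter–Phelps equation and solving for t gives
t_c = ln[(k_r/k_d)(1 − D₀(k_r−k_d)/(k_d L₀))] / (k_r−k_d).
Here k_r−k_d = 0.8300 d⁻¹ and 1 − D₀(k_r−k_d)/(k_d L₀) = 1 − 2.21×0.8300/(0.300×38.0) = 0.8391, so
t_c = ln(3.767 × 0.8391) / 0.8300 = 1.151 / 0.8300 = 1.386 d.
D_c = (k_d/k_r) L₀ e^(−k_d t_c) = (0.300/1.13) × 38.0 × e^(−0.300×1.386) = 0.2655 × 38.0 × 0.6597 = 6.656 mg/L.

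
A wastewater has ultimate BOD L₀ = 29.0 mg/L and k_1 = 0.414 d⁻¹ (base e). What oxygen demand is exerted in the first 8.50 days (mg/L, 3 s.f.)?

y_t = L₀(1 − e^(−k_1 t)) = 29.0 × (1 − e^(−0.414×8.50))
= 29.0 × (1 − 0.02963) = 29.0 × 0.9704 = 28.14 mg/L.

y ≈ 28.1 mg/L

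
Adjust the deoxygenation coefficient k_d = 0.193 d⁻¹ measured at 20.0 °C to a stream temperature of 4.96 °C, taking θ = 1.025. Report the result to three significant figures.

k_d ≈ 0.133 d⁻¹

k_d(T₂) = k_d(T₁) · θ^(T₂−T₁) = 0.193 × 1.025^(4.96−20.0)
= 0.193 × 1.025^-15.0 = 0.193 × 0.6898 = 0.1331 d⁻¹.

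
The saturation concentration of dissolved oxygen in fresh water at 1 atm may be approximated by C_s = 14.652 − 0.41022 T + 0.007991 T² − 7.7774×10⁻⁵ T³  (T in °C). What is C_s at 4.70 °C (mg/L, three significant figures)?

C_s ≈ 12.9 mg/L

C_s = 14.652 − 0.41022×4.70 + 0.007991×4.70² − 7.7774×10⁻⁵×4.70³ = 12.89 mg/L.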